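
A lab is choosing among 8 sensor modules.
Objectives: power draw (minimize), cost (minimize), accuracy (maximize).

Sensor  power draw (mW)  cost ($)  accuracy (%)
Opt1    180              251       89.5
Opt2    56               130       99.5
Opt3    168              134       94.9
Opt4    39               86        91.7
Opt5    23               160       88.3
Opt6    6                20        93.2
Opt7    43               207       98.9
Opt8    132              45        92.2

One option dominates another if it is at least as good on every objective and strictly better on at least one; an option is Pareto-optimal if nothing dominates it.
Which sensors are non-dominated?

Opt2, Opt6, Opt7

Opt1: dominated by Opt2 (power draw 56≤180, cost 130≤251, accuracy 99.5≥89.5).
Opt2: not dominated (best accuracy).
Opt3: dominated by Opt2 (power draw 56≤168, cost 130≤134, accuracy 99.5≥94.9).
Opt4: dominated by Opt6 (power draw 6≤39, cost 20≤86, accuracy 93.2≥91.7).
Opt5: dominated by Opt6 (power draw 6≤23, cost 20≤160, accuracy 93.2≥88.3).
Opt6: not dominated (best power draw).
Opt7: not dominated.
Opt8: dominated by Opt6 (power draw 6≤132, cost 20≤45, accuracy 93.2≥92.2).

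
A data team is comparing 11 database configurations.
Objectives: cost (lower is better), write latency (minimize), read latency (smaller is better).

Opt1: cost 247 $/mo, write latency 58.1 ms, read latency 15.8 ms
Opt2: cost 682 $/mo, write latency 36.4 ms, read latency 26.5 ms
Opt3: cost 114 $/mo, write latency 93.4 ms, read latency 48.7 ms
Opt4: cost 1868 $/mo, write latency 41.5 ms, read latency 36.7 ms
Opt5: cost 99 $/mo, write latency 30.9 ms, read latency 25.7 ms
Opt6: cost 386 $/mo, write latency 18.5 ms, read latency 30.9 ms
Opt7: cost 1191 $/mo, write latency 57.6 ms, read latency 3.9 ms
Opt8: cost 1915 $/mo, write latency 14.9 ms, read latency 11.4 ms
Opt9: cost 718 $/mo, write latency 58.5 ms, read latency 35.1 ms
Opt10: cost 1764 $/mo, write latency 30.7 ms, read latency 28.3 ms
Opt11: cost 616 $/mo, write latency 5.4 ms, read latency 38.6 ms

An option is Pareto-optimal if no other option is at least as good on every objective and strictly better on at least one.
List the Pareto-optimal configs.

Opt1, Opt5, Opt6, Opt7, Opt8, Opt10, Opt11

Opt1: not dominated.
Opt2: dominated by Opt5 (cost 99≤682, write latency 30.9≤36.4, read latency 25.7≤26.5).
Opt3: dominated by Opt5 (cost 99≤114, write latency 30.9≤93.4, read latency 25.7≤48.7).
Opt4: dominated by Opt2 (cost 682≤1868, write latency 36.4≤41.5, read latency 26.5≤36.7).
Opt5: not dominated (best cost).
Opt6: not dominated.
Opt7: not dominated (best read latency).
Opt8: not dominated.
Opt9: dominated by Opt1 (cost 247≤718, write latency 58.1≤58.5, read latency 15.8≤35.1).
Opt10: not dominated.
Opt11: not dominated (best write latency).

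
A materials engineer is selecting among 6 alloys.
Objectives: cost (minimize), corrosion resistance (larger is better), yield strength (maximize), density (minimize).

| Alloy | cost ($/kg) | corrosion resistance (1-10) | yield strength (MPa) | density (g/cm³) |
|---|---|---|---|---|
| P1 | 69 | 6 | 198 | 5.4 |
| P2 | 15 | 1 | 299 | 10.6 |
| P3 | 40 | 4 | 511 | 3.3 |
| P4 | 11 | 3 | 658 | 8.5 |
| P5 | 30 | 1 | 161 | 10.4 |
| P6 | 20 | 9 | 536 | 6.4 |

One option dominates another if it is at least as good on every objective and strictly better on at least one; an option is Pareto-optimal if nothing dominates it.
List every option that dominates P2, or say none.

P4

P4: cost 11≤15, corrosion resistance 3≥1, yield strength 658≥299, density 8.5≤10.6 — dominates P2.
Others (P1, P3, P5, P6) are each worse than P2 on at least one objective.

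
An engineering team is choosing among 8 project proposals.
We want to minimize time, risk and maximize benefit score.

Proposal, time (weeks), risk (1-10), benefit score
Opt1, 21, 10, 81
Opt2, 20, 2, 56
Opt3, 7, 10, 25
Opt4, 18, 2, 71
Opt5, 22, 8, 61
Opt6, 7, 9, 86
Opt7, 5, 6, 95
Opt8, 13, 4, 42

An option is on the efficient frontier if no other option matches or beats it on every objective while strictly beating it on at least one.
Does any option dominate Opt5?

Yes

Opt4 vs Opt5: time 18≤22, risk 2≤8, benefit score 71≥61 — Opt4 is at least as good on every objective and strictly better on at least one, so Opt4 dominates Opt5.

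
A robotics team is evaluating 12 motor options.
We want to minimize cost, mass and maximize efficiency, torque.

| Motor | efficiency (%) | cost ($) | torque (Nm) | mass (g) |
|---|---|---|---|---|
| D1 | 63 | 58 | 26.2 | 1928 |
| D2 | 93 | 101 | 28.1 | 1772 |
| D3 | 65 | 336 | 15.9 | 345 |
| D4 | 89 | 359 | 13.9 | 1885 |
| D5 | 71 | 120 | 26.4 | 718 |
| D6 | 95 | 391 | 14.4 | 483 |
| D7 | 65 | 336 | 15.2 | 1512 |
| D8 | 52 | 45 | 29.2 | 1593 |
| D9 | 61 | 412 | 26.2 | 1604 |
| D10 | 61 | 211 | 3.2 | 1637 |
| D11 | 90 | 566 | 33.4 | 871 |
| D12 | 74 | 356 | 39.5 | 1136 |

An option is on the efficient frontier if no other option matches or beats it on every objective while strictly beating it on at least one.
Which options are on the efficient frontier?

D1: not dominated.
D2: not dominated.
D3: not dominated (best mass).
D4: dominated by D2 (efficiency 93≥89, cost 101≤359, torque 28.1≥13.9, mass 1772≤1885).
D5: not dominated.
D6: not dominated (best efficiency).
D7: dominated by D3 (efficiency 65≥65, cost 336≤336, torque 15.9≥15.2, mass 345≤1512).
D8: not dominated (best cost).
D9: dominated by D5 (efficiency 71≥61, cost 120≤412, torque 26.4≥26.2, mass 718≤1604).
D10: dominated by D5 (efficiency 71≥61, cost 120≤211, torque 26.4≥3.2, mass 718≤1637).
D11: not dominated.
D12: not dominated (best torque).

D1, D2, D3, D5, D6, D8, D11, D12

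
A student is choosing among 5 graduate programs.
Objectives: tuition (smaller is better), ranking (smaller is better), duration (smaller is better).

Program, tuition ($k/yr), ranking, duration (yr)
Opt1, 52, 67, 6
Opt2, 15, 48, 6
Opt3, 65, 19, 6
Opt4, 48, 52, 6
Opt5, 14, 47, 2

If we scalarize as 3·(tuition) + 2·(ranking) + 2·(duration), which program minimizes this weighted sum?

Opt1: 3·52 + 2·67 + 2·6 = 302
Opt2: 3·15 + 2·48 + 2·6 = 153
Opt3: 3·65 + 2·19 + 2·6 = 245
Opt4: 3·48 + 2·52 + 2·6 = 260
Opt5: 3·14 + 2·47 + 2·2 = 140
Lowest: Opt5 at 140.

Opt5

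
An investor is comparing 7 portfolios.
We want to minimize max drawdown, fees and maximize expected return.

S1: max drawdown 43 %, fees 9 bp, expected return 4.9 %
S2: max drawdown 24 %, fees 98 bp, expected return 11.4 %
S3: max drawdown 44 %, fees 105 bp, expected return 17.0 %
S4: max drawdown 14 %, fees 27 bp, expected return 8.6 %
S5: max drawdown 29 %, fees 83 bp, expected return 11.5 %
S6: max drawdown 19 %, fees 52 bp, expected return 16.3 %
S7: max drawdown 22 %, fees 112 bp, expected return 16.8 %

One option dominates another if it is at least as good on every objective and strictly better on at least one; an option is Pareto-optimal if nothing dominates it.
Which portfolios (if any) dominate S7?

none

S1: worse on max drawdown (43 vs 22).
S2: worse on max drawdown (24 vs 22).
S3: worse on max drawdown (44 vs 22).
S4: worse on expected return (8.6 vs 16.8).
S5: worse on max drawdown (29 vs 22).
S6: worse on expected return (16.3 vs 16.8).
No option dominates S7.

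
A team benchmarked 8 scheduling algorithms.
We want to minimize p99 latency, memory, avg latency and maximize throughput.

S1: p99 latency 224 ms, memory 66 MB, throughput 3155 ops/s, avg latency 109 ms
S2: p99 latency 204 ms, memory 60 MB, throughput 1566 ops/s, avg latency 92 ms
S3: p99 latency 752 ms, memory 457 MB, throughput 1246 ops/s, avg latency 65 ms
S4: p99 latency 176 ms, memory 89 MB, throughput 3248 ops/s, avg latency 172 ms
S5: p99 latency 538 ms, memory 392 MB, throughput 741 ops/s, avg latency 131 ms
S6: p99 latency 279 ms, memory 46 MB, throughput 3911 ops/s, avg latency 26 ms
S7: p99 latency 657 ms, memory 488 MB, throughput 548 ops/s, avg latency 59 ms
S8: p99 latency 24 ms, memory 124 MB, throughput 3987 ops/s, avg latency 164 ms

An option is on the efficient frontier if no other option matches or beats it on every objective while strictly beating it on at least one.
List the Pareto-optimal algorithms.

S1, S2, S4, S6, S8

S1: not dominated.
S2: not dominated.
S3: dominated by S6 (p99 latency 279≤752, memory 46≤457, throughput 3911≥1246, avg latency 26≤65).
S4: not dominated.
S5: dominated by S1 (p99 latency 224≤538, memory 66≤392, throughput 3155≥741, avg latency 109≤131).
S6: not dominated (best memory).
S7: dominated by S6 (p99 latency 279≤657, memory 46≤488, throughput 3911≥548, avg latency 26≤59).
S8: not dominated (best p99 latency).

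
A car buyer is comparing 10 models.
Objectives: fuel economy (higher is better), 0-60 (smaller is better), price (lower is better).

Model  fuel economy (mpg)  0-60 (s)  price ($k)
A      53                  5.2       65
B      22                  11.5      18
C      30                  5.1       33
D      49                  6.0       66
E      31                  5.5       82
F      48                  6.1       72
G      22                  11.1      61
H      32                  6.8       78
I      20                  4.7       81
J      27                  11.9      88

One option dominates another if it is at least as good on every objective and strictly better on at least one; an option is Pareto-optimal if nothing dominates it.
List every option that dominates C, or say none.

A: worse on 0-60 (5.2 vs 5.1).
B: worse on fuel economy (22 vs 30).
D: worse on 0-60 (6.0 vs 5.1).
E: worse on 0-60 (5.5 vs 5.1).
F: worse on 0-60 (6.1 vs 5.1).
G: worse on fuel economy (22 vs 30).
H: worse on 0-60 (6.8 vs 5.1).
I: worse on fuel economy (20 vs 30).
J: worse on fuel economy (27 vs 30).
No option dominates C.

none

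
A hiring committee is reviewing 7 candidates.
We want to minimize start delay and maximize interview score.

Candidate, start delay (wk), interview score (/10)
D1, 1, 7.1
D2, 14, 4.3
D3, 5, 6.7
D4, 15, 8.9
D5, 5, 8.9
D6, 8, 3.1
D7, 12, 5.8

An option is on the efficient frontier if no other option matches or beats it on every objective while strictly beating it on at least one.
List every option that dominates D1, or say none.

D2: worse on start delay (14 vs 1).
D3: worse on start delay (5 vs 1).
D4: worse on start delay (15 vs 1).
D5: worse on start delay (5 vs 1).
D6: worse on start delay (8 vs 1).
D7: worse on start delay (12 vs 1).
No option dominates D1.

none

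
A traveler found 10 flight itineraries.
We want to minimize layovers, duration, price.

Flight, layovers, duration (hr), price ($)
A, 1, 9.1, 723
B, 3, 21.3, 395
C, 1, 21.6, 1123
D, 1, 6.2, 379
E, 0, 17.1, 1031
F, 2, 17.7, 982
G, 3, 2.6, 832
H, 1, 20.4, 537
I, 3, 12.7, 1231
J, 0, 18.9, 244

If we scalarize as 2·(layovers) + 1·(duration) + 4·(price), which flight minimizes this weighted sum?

J

A: 2·1 + 1·9.1 + 4·723 = 2903.1
B: 2·3 + 1·21.3 + 4·395 = 1607.3
C: 2·1 + 1·21.6 + 4·1123 = 4515.6
D: 2·1 + 1·6.2 + 4·379 = 1524.2
E: 2·0 + 1·17.1 + 4·1031 = 4141.1
F: 2·2 + 1·17.7 + 4·982 = 3949.7
G: 2·3 + 1·2.6 + 4·832 = 3336.6
H: 2·1 + 1·20.4 + 4·537 = 2170.4
I: 2·3 + 1·12.7 + 4·1231 = 4942.7
J: 2·0 + 1·18.9 + 4·244 = 994.9
Lowest: J at 994.9.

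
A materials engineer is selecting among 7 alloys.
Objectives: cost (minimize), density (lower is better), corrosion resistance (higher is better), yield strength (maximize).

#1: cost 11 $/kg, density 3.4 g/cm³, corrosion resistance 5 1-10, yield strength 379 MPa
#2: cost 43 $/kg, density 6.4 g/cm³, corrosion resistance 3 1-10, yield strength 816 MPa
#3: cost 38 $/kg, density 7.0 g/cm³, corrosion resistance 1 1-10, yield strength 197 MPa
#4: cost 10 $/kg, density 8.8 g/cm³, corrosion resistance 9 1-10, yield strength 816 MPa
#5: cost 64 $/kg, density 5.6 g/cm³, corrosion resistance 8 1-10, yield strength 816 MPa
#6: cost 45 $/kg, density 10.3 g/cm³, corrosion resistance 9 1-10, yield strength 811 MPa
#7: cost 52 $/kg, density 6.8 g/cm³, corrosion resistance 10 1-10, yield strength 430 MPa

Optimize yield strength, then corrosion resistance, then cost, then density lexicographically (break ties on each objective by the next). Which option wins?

First maximize yield strength: best is 816, kept {#2, #4, #5}.
Then maximize corrosion resistance: best is 9, kept {#4}.

#4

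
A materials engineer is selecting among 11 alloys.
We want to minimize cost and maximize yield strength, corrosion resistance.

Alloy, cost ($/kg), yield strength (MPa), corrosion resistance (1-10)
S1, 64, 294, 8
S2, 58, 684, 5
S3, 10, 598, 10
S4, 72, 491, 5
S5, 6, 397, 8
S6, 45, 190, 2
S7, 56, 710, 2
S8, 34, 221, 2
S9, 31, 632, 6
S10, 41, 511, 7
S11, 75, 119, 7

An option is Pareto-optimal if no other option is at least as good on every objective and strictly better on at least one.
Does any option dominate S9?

No

S1: worse on cost (64 vs 31).
S2: worse on cost (58 vs 31).
S3: worse on yield strength (598 vs 632).
S4: worse on cost (72 vs 31).
S5: worse on yield strength (397 vs 632).
S6: worse on cost (45 vs 31).
S7: worse on cost (56 vs 31).
S8: worse on cost (34 vs 31).
S10: worse on cost (41 vs 31).
S11: worse on cost (75 vs 31).
No option is at least as good as S9 on every objective and strictly better on one.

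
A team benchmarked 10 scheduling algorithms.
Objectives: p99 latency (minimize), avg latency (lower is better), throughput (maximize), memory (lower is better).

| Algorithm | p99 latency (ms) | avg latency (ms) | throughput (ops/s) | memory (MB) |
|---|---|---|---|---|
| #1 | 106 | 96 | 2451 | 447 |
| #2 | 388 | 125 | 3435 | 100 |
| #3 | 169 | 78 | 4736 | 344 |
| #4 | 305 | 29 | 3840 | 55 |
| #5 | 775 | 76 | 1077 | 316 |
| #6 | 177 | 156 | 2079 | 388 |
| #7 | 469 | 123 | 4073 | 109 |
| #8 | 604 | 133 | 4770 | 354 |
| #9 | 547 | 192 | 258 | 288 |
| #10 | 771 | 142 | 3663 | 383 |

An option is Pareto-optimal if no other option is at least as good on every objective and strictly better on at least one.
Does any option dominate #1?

#2: worse on p99 latency (388 vs 106).
#3: worse on p99 latency (169 vs 106).
#4: worse on p99 latency (305 vs 106).
#5: worse on p99 latency (775 vs 106).
#6: worse on p99 latency (177 vs 106).
#7: worse on p99 latency (469 vs 106).
#8: worse on p99 latency (604 vs 106).
#9: worse on p99 latency (547 vs 106).
#10: worse on p99 latency (771 vs 106).
No option is at least as good as #1 on every objective and strictly better on one.

No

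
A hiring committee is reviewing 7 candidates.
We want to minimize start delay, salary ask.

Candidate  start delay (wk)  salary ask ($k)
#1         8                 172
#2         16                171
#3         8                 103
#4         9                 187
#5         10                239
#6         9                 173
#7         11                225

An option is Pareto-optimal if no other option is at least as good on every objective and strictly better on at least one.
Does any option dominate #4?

#1 vs #4: start delay 8≤9, salary ask 172≤187 — #1 is at least as good on every objective and strictly better on at least one, so #1 dominates #4.

Yes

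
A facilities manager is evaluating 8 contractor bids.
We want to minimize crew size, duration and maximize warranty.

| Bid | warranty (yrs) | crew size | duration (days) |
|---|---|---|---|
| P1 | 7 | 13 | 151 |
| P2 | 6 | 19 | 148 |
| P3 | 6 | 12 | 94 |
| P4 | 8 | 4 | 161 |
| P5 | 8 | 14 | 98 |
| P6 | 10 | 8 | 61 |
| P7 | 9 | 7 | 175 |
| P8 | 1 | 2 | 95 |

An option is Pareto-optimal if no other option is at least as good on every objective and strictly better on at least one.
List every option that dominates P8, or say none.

P1: worse on crew size (13 vs 2).
P2: worse on crew size (19 vs 2).
P3: worse on crew size (12 vs 2).
P4: worse on crew size (4 vs 2).
P5: worse on crew size (14 vs 2).
P6: worse on crew size (8 vs 2).
P7: worse on crew size (7 vs 2).
No option dominates P8.

none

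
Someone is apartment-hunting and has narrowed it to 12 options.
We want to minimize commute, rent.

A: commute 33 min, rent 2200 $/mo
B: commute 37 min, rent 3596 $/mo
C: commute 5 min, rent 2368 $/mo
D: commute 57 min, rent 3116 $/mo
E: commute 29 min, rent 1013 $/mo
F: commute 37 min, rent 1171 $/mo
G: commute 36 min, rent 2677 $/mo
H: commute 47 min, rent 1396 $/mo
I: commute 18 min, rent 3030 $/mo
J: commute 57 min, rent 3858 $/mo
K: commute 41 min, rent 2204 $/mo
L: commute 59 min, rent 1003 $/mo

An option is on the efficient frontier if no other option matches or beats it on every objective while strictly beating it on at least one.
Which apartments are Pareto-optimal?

A: dominated by E (commute 29≤33, rent 1013≤2200).
B: dominated by A (commute 33≤37, rent 2200≤3596).
C: not dominated (best commute).
D: dominated by A (commute 33≤57, rent 2200≤3116).
E: not dominated.
F: dominated by E (commute 29≤37, rent 1013≤1171).
G: dominated by A (commute 33≤36, rent 2200≤2677).
H: dominated by E (commute 29≤47, rent 1013≤1396).
I: dominated by C (commute 5≤18, rent 2368≤3030).
J: dominated by A (commute 33≤57, rent 2200≤3858).
K: dominated by A (commute 33≤41, rent 2200≤2204).
L: not dominated (best rent).

C, E, L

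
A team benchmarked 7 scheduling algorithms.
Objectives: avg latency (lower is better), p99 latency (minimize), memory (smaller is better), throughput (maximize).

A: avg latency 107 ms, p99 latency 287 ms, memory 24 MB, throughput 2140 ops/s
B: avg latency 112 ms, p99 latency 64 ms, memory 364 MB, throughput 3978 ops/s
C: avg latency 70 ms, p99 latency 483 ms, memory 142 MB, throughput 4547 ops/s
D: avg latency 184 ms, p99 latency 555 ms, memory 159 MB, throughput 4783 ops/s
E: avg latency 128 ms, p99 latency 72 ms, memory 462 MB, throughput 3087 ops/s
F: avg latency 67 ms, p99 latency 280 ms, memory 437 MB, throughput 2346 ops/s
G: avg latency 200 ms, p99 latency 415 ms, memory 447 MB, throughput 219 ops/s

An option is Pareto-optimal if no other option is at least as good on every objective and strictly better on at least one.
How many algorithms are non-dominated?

5

A: not dominated (best memory).
B: not dominated (best p99 latency).
C: not dominated.
D: not dominated (best throughput).
E: dominated by B (avg latency 112≤128, p99 latency 64≤72, memory 364≤462, throughput 3978≥3087).
F: not dominated (best avg latency).
G: dominated by A (avg latency 107≤200, p99 latency 287≤415, memory 24≤447, throughput 2140≥219).
Pareto-optimal: A, B, C, D, F → 5.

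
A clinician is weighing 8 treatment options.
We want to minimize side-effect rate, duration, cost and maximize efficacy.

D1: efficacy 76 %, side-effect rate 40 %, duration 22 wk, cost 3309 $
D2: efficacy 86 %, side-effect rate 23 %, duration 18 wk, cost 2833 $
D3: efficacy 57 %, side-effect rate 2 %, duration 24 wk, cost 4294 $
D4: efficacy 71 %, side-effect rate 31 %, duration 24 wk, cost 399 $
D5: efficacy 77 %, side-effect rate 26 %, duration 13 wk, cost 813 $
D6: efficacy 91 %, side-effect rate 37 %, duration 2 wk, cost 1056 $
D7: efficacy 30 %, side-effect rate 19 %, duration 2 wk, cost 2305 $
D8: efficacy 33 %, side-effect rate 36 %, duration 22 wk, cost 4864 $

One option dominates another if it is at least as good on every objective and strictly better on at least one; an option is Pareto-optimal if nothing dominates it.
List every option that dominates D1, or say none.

D2: efficacy 86≥76, side-effect rate 23≤40, duration 18≤22, cost 2833≤3309 — dominates D1.
D5: efficacy 77≥76, side-effect rate 26≤40, duration 13≤22, cost 813≤3309 — dominates D1.
D6: efficacy 91≥76, side-effect rate 37≤40, duration 2≤22, cost 1056≤3309 — dominates D1.
Others (D3, D4, D7, D8) are each worse than D1 on at least one objective.

D2, D5, D6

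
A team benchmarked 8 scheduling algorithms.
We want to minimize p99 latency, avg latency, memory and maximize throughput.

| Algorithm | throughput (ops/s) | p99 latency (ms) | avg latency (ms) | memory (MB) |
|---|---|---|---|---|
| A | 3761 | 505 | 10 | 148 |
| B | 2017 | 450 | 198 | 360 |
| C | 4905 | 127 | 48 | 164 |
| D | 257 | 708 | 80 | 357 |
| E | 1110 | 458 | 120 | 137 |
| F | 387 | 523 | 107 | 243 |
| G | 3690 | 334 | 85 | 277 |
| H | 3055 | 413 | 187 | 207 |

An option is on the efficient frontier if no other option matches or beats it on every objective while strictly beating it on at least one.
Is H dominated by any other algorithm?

C vs H: throughput 4905≥3055, p99 latency 127≤413, avg latency 48≤187, memory 164≤207 — C is at least as good on every objective and strictly better on at least one, so C dominates H.

Yes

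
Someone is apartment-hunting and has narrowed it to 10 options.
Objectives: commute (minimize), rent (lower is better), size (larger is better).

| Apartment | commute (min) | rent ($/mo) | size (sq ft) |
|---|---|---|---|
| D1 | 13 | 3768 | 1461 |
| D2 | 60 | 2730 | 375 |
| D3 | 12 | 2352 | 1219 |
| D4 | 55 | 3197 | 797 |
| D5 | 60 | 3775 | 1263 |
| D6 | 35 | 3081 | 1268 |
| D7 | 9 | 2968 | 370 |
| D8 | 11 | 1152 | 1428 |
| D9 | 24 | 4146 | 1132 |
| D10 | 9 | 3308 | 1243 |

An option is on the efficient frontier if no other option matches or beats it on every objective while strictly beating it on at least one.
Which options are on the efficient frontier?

D1: not dominated (best size).
D2: dominated by D3 (commute 12≤60, rent 2352≤2730, size 1219≥375).
D3: dominated by D8 (commute 11≤12, rent 1152≤2352, size 1428≥1219).
D4: dominated by D3 (commute 12≤55, rent 2352≤3197, size 1219≥797).
D5: dominated by D1 (commute 13≤60, rent 3768≤3775, size 1461≥1263).
D6: dominated by D8 (commute 11≤35, rent 1152≤3081, size 1428≥1268).
D7: not dominated.
D8: not dominated (best rent).
D9: dominated by D1 (commute 13≤24, rent 3768≤4146, size 1461≥1132).
D10: not dominated.

D1, D7, D8, D10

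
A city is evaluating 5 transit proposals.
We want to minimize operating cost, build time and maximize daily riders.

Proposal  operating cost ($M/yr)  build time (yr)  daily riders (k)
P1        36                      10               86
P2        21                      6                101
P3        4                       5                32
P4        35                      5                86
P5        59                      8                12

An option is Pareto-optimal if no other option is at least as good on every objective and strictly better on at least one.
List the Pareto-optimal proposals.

P2, P3, P4

P1: dominated by P2 (operating cost 21≤36, build time 6≤10, daily riders 101≥86).
P2: not dominated (best daily riders).
P3: not dominated (best operating cost).
P4: not dominated.
P5: dominated by P2 (operating cost 21≤59, build time 6≤8, daily riders 101≥12).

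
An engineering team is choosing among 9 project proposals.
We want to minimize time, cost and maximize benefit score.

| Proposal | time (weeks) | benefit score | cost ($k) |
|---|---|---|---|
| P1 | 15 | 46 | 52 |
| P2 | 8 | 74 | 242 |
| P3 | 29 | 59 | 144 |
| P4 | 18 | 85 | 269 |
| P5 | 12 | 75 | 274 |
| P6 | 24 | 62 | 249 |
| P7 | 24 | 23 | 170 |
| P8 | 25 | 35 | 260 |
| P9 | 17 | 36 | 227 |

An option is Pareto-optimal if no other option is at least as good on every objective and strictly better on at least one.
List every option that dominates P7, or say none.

P1: time 15≤24, benefit score 46≥23, cost 52≤170 — dominates P7.
Others (P2, P3, P4, P5, P6, P8, P9) are each worse than P7 on at least one objective.

P1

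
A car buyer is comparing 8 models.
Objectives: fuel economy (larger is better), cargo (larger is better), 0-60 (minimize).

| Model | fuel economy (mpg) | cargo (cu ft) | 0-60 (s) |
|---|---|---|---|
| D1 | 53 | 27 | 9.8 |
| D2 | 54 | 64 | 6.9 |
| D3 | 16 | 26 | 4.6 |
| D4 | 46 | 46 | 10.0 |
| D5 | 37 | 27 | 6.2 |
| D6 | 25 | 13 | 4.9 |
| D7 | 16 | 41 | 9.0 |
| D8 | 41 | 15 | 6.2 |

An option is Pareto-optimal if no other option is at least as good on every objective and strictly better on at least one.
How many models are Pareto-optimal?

5

D1: dominated by D2 (fuel economy 54≥53, cargo 64≥27, 0-60 6.9≤9.8).
D2: not dominated (best fuel economy).
D3: not dominated (best 0-60).
D4: dominated by D2 (fuel economy 54≥46, cargo 64≥46, 0-60 6.9≤10.0).
D5: not dominated.
D6: not dominated.
D7: dominated by D2 (fuel economy 54≥16, cargo 64≥41, 0-60 6.9≤9.0).
D8: not dominated.
Pareto-optimal: D2, D3, D5, D6, D8 → 5.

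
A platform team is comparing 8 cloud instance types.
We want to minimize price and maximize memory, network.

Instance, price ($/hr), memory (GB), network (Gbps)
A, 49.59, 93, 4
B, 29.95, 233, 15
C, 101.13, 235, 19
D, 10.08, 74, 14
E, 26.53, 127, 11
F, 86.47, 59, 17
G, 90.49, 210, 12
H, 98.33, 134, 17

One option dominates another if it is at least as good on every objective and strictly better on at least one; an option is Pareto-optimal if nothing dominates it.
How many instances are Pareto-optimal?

A: dominated by B (price 29.95≤49.59, memory 233≥93, network 15≥4).
B: not dominated.
C: not dominated (best memory).
D: not dominated (best price).
E: not dominated.
F: not dominated.
G: dominated by B (price 29.95≤90.49, memory 233≥210, network 15≥12).
H: not dominated.
Pareto-optimal: B, C, D, E, F, H → 6.

6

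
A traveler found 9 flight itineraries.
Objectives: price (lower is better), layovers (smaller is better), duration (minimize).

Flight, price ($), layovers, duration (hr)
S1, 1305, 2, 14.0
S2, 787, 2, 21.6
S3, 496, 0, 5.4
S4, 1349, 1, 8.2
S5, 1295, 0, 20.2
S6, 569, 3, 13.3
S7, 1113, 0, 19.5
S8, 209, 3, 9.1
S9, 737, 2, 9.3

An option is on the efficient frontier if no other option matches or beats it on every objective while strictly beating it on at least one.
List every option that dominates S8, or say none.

none

S1: worse on price (1305 vs 209).
S2: worse on price (787 vs 209).
S3: worse on price (496 vs 209).
S4: worse on price (1349 vs 209).
S5: worse on price (1295 vs 209).
S6: worse on price (569 vs 209).
S7: worse on price (1113 vs 209).
S9: worse on price (737 vs 209).
No option dominates S8.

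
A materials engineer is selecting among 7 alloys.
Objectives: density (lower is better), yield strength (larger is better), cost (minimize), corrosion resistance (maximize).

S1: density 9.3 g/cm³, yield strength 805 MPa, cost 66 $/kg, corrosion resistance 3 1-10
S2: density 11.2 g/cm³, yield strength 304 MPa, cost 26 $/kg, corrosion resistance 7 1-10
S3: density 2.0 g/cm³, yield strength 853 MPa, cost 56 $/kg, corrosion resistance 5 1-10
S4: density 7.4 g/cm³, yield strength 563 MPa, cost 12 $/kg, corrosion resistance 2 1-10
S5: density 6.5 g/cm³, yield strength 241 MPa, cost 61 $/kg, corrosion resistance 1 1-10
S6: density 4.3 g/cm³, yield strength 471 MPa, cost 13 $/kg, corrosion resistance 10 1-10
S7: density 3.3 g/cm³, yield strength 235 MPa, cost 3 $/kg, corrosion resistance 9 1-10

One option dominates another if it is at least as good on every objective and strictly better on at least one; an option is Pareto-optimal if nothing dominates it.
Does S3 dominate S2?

No

S3 vs S2: S3 is worse on cost (56 vs 26), so it does not dominate S2.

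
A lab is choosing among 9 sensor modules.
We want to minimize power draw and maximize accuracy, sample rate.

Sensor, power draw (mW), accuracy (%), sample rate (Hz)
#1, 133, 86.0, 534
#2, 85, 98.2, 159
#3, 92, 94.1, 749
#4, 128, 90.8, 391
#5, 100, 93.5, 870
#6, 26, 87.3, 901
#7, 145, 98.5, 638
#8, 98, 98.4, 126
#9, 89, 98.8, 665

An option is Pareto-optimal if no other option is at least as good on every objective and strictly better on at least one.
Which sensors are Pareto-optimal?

#1: dominated by #3 (power draw 92≤133, accuracy 94.1≥86.0, sample rate 749≥534).
#2: not dominated.
#3: not dominated.
#4: dominated by #3 (power draw 92≤128, accuracy 94.1≥90.8, sample rate 749≥391).
#5: not dominated.
#6: not dominated (best power draw).
#7: dominated by #9 (power draw 89≤145, accuracy 98.8≥98.5, sample rate 665≥638).
#8: dominated by #9 (power draw 89≤98, accuracy 98.8≥98.4, sample rate 665≥126).
#9: not dominated (best accuracy).

#2, #3, #5, #6, #9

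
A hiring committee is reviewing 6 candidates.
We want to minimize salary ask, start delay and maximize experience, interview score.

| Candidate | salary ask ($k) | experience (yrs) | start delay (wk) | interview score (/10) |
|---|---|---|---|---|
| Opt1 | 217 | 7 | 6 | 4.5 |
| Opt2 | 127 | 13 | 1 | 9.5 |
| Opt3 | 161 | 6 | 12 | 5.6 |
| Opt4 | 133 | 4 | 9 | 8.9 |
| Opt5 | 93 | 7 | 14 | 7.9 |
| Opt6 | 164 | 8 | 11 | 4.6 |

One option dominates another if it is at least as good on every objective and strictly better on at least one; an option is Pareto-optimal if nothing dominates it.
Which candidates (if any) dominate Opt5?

none

Opt1: worse on salary ask (217 vs 93).
Opt2: worse on salary ask (127 vs 93).
Opt3: worse on salary ask (161 vs 93).
Opt4: worse on salary ask (133 vs 93).
Opt6: worse on salary ask (164 vs 93).
No option dominates Opt5.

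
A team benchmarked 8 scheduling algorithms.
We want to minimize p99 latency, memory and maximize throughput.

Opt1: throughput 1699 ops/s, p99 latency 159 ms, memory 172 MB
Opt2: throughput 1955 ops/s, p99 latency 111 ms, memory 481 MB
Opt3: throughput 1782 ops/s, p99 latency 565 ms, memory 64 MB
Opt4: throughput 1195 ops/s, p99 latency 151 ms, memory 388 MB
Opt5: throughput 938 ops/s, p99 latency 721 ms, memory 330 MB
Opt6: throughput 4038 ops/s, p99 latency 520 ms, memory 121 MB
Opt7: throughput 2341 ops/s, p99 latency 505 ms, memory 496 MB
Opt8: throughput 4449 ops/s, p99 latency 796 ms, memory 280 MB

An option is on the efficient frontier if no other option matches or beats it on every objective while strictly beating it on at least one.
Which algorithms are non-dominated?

Opt1: not dominated.
Opt2: not dominated (best p99 latency).
Opt3: not dominated (best memory).
Opt4: not dominated.
Opt5: dominated by Opt1 (throughput 1699≥938, p99 latency 159≤721, memory 172≤330).
Opt6: not dominated.
Opt7: not dominated.
Opt8: not dominated (best throughput).

Opt1, Opt2, Opt3, Opt4, Opt6, Opt7, Opt8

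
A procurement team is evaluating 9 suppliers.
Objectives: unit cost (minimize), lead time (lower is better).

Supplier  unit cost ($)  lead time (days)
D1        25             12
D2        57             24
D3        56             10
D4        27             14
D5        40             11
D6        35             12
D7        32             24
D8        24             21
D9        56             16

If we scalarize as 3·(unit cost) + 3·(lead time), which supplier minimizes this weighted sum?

D1: 3·25 + 3·12 = 111
D2: 3·57 + 3·24 = 243
D3: 3·56 + 3·10 = 198
D4: 3·27 + 3·14 = 123
D5: 3·40 + 3·11 = 153
D6: 3·35 + 3·12 = 141
D7: 3·32 + 3·24 = 168
D8: 3·24 + 3·21 = 135
D9: 3·56 + 3·16 = 216
Lowest: D1 at 111.

D1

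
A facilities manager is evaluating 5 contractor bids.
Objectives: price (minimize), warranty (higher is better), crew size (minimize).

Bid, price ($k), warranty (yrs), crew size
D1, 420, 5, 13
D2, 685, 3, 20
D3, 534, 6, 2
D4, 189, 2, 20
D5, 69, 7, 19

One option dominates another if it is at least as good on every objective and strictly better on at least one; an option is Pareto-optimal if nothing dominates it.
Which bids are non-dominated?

D1, D3, D5

D1: not dominated.
D2: dominated by D1 (price 420≤685, warranty 5≥3, crew size 13≤20).
D3: not dominated (best crew size).
D4: dominated by D5 (price 69≤189, warranty 7≥2, crew size 19≤20).
D5: not dominated (best price).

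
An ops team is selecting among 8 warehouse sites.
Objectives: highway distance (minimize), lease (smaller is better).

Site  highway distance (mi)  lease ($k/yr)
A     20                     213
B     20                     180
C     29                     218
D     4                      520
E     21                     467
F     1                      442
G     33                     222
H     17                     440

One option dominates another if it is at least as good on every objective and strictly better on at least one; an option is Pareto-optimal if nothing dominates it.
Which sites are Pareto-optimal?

A: dominated by B (highway distance 20≤20, lease 180≤213).
B: not dominated (best lease).
C: dominated by A (highway distance 20≤29, lease 213≤218).
D: dominated by F (highway distance 1≤4, lease 442≤520).
E: dominated by A (highway distance 20≤21, lease 213≤467).
F: not dominated (best highway distance).
G: dominated by A (highway distance 20≤33, lease 213≤222).
H: not dominated.

B, F, H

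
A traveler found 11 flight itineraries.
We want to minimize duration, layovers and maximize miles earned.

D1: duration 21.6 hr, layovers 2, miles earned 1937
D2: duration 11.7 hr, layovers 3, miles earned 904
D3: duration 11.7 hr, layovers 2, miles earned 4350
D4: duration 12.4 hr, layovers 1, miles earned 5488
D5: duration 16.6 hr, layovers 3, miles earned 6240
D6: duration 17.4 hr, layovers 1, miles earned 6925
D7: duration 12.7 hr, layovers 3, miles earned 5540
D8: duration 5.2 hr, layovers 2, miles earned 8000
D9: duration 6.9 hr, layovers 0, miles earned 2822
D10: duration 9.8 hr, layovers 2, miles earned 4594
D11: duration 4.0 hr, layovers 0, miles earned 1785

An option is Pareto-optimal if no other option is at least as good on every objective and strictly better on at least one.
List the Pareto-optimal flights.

D1: dominated by D3 (duration 11.7≤21.6, layovers 2≤2, miles earned 4350≥1937).
D2: dominated by D3 (duration 11.7≤11.7, layovers 2≤3, miles earned 4350≥904).
D3: dominated by D8 (duration 5.2≤11.7, layovers 2≤2, miles earned 8000≥4350).
D4: not dominated.
D5: dominated by D8 (duration 5.2≤16.6, layovers 2≤3, miles earned 8000≥6240).
D6: not dominated.
D7: dominated by D8 (duration 5.2≤12.7, layovers 2≤3, miles earned 8000≥5540).
D8: not dominated (best miles earned).
D9: not dominated.
D10: dominated by D8 (duration 5.2≤9.8, layovers 2≤2, miles earned 8000≥4594).
D11: not dominated (best duration).

D4, D6, D8, D9, D11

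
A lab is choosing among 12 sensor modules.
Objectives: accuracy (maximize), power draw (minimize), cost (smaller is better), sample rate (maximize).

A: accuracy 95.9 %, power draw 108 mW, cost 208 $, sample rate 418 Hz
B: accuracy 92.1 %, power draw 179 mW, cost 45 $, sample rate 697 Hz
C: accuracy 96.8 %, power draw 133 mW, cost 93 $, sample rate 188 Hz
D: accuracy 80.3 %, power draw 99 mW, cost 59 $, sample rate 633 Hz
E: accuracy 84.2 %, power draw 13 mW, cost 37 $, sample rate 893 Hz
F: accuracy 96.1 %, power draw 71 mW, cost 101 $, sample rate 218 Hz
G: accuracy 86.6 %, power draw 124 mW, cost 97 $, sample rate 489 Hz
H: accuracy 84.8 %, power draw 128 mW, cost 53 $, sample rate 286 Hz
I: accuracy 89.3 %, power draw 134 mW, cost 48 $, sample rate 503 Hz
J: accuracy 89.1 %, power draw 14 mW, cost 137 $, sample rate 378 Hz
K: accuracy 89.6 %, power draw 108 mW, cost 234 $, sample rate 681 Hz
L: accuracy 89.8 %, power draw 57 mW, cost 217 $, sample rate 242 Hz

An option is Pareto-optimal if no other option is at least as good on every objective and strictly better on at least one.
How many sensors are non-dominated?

A: not dominated.
B: not dominated.
C: not dominated (best accuracy).
D: dominated by E (accuracy 84.2≥80.3, power draw 13≤99, cost 37≤59, sample rate 893≥633).
E: not dominated (best power draw).
F: not dominated.
G: not dominated.
H: not dominated.
I: not dominated.
J: not dominated.
K: not dominated.
L: not dominated.
Pareto-optimal: A, B, C, E, F, G, H, I, J, K, L → 11.

11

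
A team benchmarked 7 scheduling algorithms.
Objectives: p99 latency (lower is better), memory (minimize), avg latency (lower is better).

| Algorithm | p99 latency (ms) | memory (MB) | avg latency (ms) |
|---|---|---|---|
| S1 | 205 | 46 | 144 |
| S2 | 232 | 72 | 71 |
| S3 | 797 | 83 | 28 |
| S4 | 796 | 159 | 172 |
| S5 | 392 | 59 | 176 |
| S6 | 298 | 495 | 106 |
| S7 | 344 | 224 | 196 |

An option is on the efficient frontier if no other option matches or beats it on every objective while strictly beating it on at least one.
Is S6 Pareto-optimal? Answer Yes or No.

No

S2 vs S6: p99 latency 232≤298, memory 72≤495, avg latency 71≤106 — S2 is at least as good on every objective and strictly better on at least one, so S2 dominates S6.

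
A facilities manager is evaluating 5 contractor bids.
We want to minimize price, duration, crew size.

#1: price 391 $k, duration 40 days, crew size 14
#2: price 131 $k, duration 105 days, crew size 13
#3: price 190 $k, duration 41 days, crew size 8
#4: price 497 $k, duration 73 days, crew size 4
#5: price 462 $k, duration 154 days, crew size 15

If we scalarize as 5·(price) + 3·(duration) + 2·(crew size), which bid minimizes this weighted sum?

#2

#1: 5·391 + 3·40 + 2·14 = 2103
#2: 5·131 + 3·105 + 2·13 = 996
#3: 5·190 + 3·41 + 2·8 = 1089
#4: 5·497 + 3·73 + 2·4 = 2712
#5: 5·462 + 3·154 + 2·15 = 2802
Lowest: #2 at 996.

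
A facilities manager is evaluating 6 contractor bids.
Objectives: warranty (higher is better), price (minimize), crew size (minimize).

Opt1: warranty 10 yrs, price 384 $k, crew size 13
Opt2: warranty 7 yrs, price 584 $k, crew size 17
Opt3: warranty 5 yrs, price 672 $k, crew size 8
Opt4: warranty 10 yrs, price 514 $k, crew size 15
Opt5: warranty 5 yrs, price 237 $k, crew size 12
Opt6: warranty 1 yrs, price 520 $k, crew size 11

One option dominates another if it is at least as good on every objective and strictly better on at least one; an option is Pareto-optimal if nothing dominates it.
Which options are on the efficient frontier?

Opt1: not dominated.
Opt2: dominated by Opt1 (warranty 10≥7, price 384≤584, crew size 13≤17).
Opt3: not dominated (best crew size).
Opt4: dominated by Opt1 (warranty 10≥10, price 384≤514, crew size 13≤15).
Opt5: not dominated (best price).
Opt6: not dominated.

Opt1, Opt3, Opt5, Opt6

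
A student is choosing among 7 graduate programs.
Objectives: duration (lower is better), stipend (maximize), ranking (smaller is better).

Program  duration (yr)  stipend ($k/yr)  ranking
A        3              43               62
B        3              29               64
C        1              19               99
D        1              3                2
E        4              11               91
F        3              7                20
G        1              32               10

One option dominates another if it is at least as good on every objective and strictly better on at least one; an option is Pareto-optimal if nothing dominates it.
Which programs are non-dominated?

A, D, G

A: not dominated (best stipend).
B: dominated by A (duration 3≤3, stipend 43≥29, ranking 62≤64).
C: dominated by G (duration 1≤1, stipend 32≥19, ranking 10≤99).
D: not dominated (best ranking).
E: dominated by A (duration 3≤4, stipend 43≥11, ranking 62≤91).
F: dominated by G (duration 1≤3, stipend 32≥7, ranking 10≤20).
G: not dominated.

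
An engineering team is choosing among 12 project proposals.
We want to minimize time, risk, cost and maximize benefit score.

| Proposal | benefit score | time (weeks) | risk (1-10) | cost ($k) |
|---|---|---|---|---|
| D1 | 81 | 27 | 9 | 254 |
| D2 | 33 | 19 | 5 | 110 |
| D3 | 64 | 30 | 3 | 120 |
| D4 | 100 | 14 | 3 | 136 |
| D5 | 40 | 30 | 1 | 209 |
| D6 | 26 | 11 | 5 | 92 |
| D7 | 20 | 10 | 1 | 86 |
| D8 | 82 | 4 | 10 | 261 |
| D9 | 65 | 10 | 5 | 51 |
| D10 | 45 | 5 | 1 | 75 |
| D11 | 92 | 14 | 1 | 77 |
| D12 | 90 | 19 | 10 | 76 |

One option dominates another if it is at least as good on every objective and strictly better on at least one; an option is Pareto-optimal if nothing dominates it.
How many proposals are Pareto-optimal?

D1: dominated by D4 (benefit score 100≥81, time 14≤27, risk 3≤9, cost 136≤254).
D2: dominated by D9 (benefit score 65≥33, time 10≤19, risk 5≤5, cost 51≤110).
D3: dominated by D11 (benefit score 92≥64, time 14≤30, risk 1≤3, cost 77≤120).
D4: not dominated (best benefit score).
D5: dominated by D10 (benefit score 45≥40, time 5≤30, risk 1≤1, cost 75≤209).
D6: dominated by D9 (benefit score 65≥26, time 10≤11, risk 5≤5, cost 51≤92).
D7: dominated by D10 (benefit score 45≥20, time 5≤10, risk 1≤1, cost 75≤86).
D8: not dominated (best time).
D9: not dominated (best cost).
D10: not dominated.
D11: not dominated.
D12: not dominated.
Pareto-optimal: D4, D8, D9, D10, D11, D12 → 6.

6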